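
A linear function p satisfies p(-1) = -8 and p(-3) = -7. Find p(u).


p(u) = mu + b. Using p(-1)=-8, p(-3)=-7:
m = (-8 + 7)/(-1 + 3) = -1/2 = -1/2
b = -8 - m*(-1) = -8 - 1/2 = -17/2
p(u) = -(1/2)u - (17/2)


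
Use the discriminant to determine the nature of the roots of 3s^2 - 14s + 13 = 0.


D = b^2 - 4ac = (-14)^2 - 4(3)(13) = 196 - 156 = 40
Since D > 0: two distinct irrational roots


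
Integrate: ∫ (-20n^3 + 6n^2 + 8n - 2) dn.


Reverse power rule on each term:
  ∫ -20n^3 dn = -5n^4
  ∫ 6n^2 dn = 2n^3
  ∫ 8n dn = 4n^2
  ∫ -2 dn = -2n
F(n) = -5n^4 + 2n^3 + 4n^2 - 2n + C


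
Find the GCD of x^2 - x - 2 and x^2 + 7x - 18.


Factor each:
  x^2 - x - 2 = (x - 2)(x + 1)
  x^2 + 7x - 18 = (x - 2)(x + 9)
Common monic factor: x - 2


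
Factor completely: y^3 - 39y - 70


Try integer roots (divisors of -70). y=-2: p(-2)=0.
Divide out (y + 2): quotient is y^2 - 2y - 35.
Factor the quadratic: (y + 5)(y - 7)
Result: (y + 2)(y + 5)(y - 7)


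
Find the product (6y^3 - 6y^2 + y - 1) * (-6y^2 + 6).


Distribute each term of the first polynomial:
  (6y^3)(-6y^2 + 6) = -36y^5 + 36y^3
  (-6y^2)(-6y^2 + 6) = 36y^4 - 36y^2
  (y)(-6y^2 + 6) = -6y^3 + 6y
  (-1)(-6y^2 + 6) = 6y^2 - 6
Sum: -36y^5 + 36y^4 + 30y^3 - 30y^2 + 6y - 6


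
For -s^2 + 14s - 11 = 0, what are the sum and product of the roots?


For as^2+bs+c=0: sum = -b/a, product = c/a.
a=-1, b=14, c=-11
Sum = -(14)/-1 = 14
Product = (-11)/-1 = 11


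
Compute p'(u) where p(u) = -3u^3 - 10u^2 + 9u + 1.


Apply the power rule term by term:
  d/du(-3u^3) = -9u^2
  d/du(-10u^2) = -20u
  d/du(9u) = 9
  d/du(1) = 0
p'(u) = -9u^2 - 20u + 9


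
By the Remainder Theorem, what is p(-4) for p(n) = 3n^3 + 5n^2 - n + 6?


By the Remainder Theorem, the remainder equals p(-4):
  3*(-4)^3 = -192
  5*(-4)^2 = 80
  -1*(-4)^1 = 4
  constant: 6
Sum: -192 + 80 + 4 + 6 = -102


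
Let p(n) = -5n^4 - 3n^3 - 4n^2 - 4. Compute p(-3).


Using direct substitution:
  -5 * (-3)^4 = -405
  -3 * (-3)^3 = 81
  -4 * (-3)^2 = -36
  0 * (-3)^1 = 0
  constant: -4
Sum = -405 + 81 - 36 + 0 - 4 = -364


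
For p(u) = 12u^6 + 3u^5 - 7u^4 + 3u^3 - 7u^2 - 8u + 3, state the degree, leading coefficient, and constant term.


Highest power of u is 6, with coefficient 12. Constant term is 3.
Degree = 6, leading coefficient = 12, constant term = 3


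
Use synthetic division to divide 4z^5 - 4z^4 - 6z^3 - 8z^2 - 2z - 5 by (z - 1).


Synthetic division with c = 1. Coefficients: 4, -4, -6, -8, -2, -5
Bring down 4.
  4 * 1 = 4; 4 - 4 = 0
  0 * 1 = 0; 0 - 6 = -6
  -6 * 1 = -6; -6 - 8 = -14
  -14 * 1 = -14; -14 - 2 = -16
  -16 * 1 = -16; -16 - 5 = -21
Quotient: 4z^4 - 6z^2 - 14z - 16, Remainder: -21


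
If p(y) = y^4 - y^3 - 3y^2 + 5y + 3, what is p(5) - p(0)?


p(5) = 453
p(0) = 3
p(5) - p(0) = 453 - 3 = 450


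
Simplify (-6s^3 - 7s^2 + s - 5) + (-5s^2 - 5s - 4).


Align terms by degree and add:
  -6s^3 - 7s^2 + s - 5
  -5s^2 - 5s - 4
= -6s^3 - 12s^2 - 4s - 9


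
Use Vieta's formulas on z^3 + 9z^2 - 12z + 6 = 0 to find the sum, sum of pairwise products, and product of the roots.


Monic cubic z^3+bz^2+cz+d=0: sum=-b, pairwise sum=c, product=-d.
b=9, c=-12, d=6
r1+r2+r3 = -9
r1r2+r1r3+r2r3 = -12
r1r2r3 = -6


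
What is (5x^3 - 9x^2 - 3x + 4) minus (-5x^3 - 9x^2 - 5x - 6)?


Distribute the minus sign:
  (5x^3 - 9x^2 - 3x + 4)
- (-5x^3 - 9x^2 - 5x - 6)
Negate second polynomial: 5x^3 + 9x^2 + 5x + 6
Add: 10x^3 + 2x + 10


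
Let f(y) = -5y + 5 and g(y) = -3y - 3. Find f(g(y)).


Substitute g(y) into f:
f(g(y)) = -5*(-3y - 3) + 5
Expand and combine: 15y + 20


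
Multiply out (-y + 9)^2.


Expand (-y + 9)^2 by repeated multiplication:
= y^2 - 18y + 81


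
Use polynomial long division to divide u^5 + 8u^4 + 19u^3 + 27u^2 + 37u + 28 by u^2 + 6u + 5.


(u^5 + 8u^4 + 19u^3 + 27u^2 + 37u + 28) / (u^2 + 6u + 5)
Step 1: u^3 * (u^2 + 6u + 5) = u^5 + 6u^4 + 5u^3; subtract.
Step 2: 2u^2 * (u^2 + 6u + 5) = 2u^4 + 12u^3 + 10u^2; subtract.
Step 3: 2u * (u^2 + 6u + 5) = 2u^3 + 12u^2 + 10u; subtract.
Step 4: 5 * (u^2 + 6u + 5) = 5u^2 + 30u + 25; subtract.
Quotient: u^3 + 2u^2 + 2u + 5, Remainder: -3u + 3


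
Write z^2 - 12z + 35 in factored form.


Roots satisfy r1 + r2 = -b/a = 12 and r1*r2 = c/a = 35.
So r1 = 5, r2 = 7.
z^2 - 12z + 35 = (z - r1)(z - r2) = (z - 5)(z - 7)


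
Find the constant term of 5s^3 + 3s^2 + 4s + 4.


Read off the constant term: 4


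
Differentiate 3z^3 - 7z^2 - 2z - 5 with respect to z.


Apply the power rule term by term:
  d/dz(3z^3) = 9z^2
  d/dz(-7z^2) = -14z
  d/dz(-2z) = -2
  d/dz(-5) = 0
p'(z) = 9z^2 - 14z - 2


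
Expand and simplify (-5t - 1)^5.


Expand (-5t - 1)^5 by repeated multiplication:
  (-5t - 1)^2 = 25t^2 + 10t + 1
  (-5t - 1)^3 = -125t^3 - 75t^2 - 15t - 1
  (-5t - 1)^4 = 625t^4 + 500t^3 + 150t^2 + 20t + 1
= -3125t^5 - 3125t^4 - 1250t^3 - 250t^2 - 25t - 1


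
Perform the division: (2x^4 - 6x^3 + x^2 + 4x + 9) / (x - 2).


(2x^4 - 6x^3 + x^2 + 4x + 9) / (x - 2)
Step 1: 2x^3 * (x - 2) = 2x^4 - 4x^3; subtract.
Step 2: -2x^2 * (x - 2) = -2x^3 + 4x^2; subtract.
Step 3: -3x * (x - 2) = -3x^2 + 6x; subtract.
Step 4: -2 * (x - 2) = -2x + 4; subtract.
Quotient: 2x^3 - 2x^2 - 3x - 2, Remainder: 5


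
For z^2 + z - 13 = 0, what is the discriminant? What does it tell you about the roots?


D = b^2 - 4ac = (1)^2 - 4(1)(-13) = 1 + 52 = 53
Since D > 0: two distinct irrational roots


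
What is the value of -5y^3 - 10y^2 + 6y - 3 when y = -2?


Using direct substitution:
  -5 * (-2)^3 = 40
  -10 * (-2)^2 = -40
  6 * (-2)^1 = -12
  constant: -3
Sum = 40 - 40 - 12 - 3 = -15


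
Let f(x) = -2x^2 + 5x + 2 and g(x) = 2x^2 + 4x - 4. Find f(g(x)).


Substitute g(x) into f:
f(g(x)) = -2*(2x^2 + 4x - 4)^2 + 5*(2x^2 + 4x - 4) + 2
(2x^2 + 4x - 4)^2 = 4x^4 + 16x^3 - 32x + 16
Expand and combine: -8x^4 - 32x^3 + 10x^2 + 84x - 50


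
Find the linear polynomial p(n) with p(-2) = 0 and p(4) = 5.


p(n) = mn + b. Using p(-2)=0, p(4)=5:
m = (0 - 5)/(-2 - 4) = -5/-6 = 5/6
b = 0 - m*(-2) = 0 + 5/3 = 5/3
p(n) = (5/6)n + (5/3)


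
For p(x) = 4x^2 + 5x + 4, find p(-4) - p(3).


p(-4) = 48
p(3) = 55
p(-4) - p(3) = 48 - 55 = -7


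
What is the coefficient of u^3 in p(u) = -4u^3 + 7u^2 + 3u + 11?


Read off the coefficient of u^3: -4


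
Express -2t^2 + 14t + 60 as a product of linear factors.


Roots satisfy r1 + r2 = -b/a = 7 and r1*r2 = c/a = -30.
So r1 = -3, r2 = 10.
-2t^2 + 14t + 60 = -2(t - r1)(t - r2) = -2(t + 3)(t - 10)


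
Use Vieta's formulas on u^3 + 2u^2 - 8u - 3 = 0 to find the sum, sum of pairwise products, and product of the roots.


Monic cubic u^3+bu^2+cu+d=0: sum=-b, pairwise sum=c, product=-d.
b=2, c=-8, d=-3
r1+r2+r3 = -2
r1r2+r1r3+r2r3 = -8
r1r2r3 = 3


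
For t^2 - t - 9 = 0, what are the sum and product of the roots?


For at^2+bt+c=0: sum = -b/a, product = c/a.
a=1, b=-1, c=-9
Sum = -(-1)/1 = 1
Product = (-9)/1 = -9


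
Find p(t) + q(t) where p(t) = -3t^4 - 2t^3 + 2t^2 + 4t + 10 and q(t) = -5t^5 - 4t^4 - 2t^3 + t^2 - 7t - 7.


Align terms by degree and add:
  -3t^4 - 2t^3 + 2t^2 + 4t + 10
  -5t^5 - 4t^4 - 2t^3 + t^2 - 7t - 7
= -5t^5 - 7t^4 - 4t^3 + 3t^2 - 3t + 3


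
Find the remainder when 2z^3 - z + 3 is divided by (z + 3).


By the Remainder Theorem, the remainder equals p(-3):
  2*(-3)^3 = -54
  0*(-3)^2 = 0
  -1*(-3)^1 = 3
  constant: 3
Sum: -54 + 0 + 3 + 3 = -48


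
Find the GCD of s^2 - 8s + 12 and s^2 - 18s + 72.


Factor each:
  s^2 - 8s + 12 = (s - 6)(s - 2)
  s^2 - 18s + 72 = (s - 6)(s - 12)
Common monic factor: s - 6


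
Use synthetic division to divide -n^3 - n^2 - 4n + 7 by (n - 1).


Synthetic division with c = 1. Coefficients: -1, -1, -4, 7
Bring down -1.
  -1 * 1 = -1; -1 - 1 = -2
  -2 * 1 = -2; -2 - 4 = -6
  -6 * 1 = -6; -6 + 7 = 1
Quotient: -n^2 - 2n - 6, Remainder: 1


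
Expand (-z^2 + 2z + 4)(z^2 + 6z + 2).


Distribute each term of the first polynomial:
  (-z^2)(z^2 + 6z + 2) = -z^4 - 6z^3 - 2z^2
  (2z)(z^2 + 6z + 2) = 2z^3 + 12z^2 + 4z
  (4)(z^2 + 6z + 2) = 4z^2 + 24z + 8
Sum: -z^4 - 4z^3 + 14z^2 + 28z + 8


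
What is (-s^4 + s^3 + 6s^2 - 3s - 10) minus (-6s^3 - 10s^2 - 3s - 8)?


Distribute the minus sign:
  (-s^4 + s^3 + 6s^2 - 3s - 10)
- (-6s^3 - 10s^2 - 3s - 8)
Negate second polynomial: 6s^3 + 10s^2 + 3s + 8
Add: -s^4 + 7s^3 + 16s^2 - 2


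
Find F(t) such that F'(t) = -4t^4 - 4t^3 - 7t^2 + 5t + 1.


Reverse power rule on each term:
  ∫ -4t^4 dt = -(4/5)t^5
  ∫ -4t^3 dt = -t^4
  ∫ -7t^2 dt = -(7/3)t^3
  ∫ 5t dt = (5/2)t^2
  ∫ 1 dt = t
F(t) = -(4/5)t^5 - t^4 - (7/3)t^3 + (5/2)t^2 + t + C


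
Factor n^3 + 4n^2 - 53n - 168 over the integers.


Try integer roots (divisors of -168). n=7: p(7)=0.
Divide out (n - 7): quotient is n^2 + 11n + 24.
Factor the quadratic: (n + 8)(n + 3)
Result: (n - 7)(n + 8)(n + 3)


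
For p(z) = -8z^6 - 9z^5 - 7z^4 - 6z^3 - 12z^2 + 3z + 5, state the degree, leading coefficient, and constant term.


Highest power of z is 6, with coefficient -8. Constant term is 5.
Degree = 6, leading coefficient = -8, constant term = 5


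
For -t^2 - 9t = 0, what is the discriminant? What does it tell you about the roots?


D = b^2 - 4ac = (-9)^2 - 4(-1)(0) = 81 = 81
Since D > 0: two distinct rational roots


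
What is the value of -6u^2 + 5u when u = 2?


Using direct substitution:
  -6 * (2)^2 = -24
  5 * (2)^1 = 10
  constant: 0
Sum = -24 + 10 + 0 = -14


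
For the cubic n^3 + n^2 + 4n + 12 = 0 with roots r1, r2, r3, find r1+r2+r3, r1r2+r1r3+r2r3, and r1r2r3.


Monic cubic n^3+bn^2+cn+d=0: sum=-b, pairwise sum=c, product=-d.
b=1, c=4, d=12
r1+r2+r3 = -1
r1r2+r1r3+r2r3 = 4
r1r2r3 = -12


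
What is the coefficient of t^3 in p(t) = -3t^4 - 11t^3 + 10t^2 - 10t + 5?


Read off the coefficient of t^3: -11


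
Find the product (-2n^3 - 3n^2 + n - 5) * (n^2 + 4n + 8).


Distribute each term of the first polynomial:
  (-2n^3)(n^2 + 4n + 8) = -2n^5 - 8n^4 - 16n^3
  (-3n^2)(n^2 + 4n + 8) = -3n^4 - 12n^3 - 24n^2
  (n)(n^2 + 4n + 8) = n^3 + 4n^2 + 8n
  (-5)(n^2 + 4n + 8) = -5n^2 - 20n - 40
Sum: -2n^5 - 11n^4 - 27n^3 - 25n^2 - 12n - 40


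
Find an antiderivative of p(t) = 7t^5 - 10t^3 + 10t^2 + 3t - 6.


Reverse power rule on each term:
  ∫ 7t^5 dt = (7/6)t^6
  ∫ -10t^3 dt = -(5/2)t^4
  ∫ 10t^2 dt = (10/3)t^3
  ∫ 3t dt = (3/2)t^2
  ∫ -6 dt = -6t
F(t) = (7/6)t^6 - (5/2)t^4 + (10/3)t^3 + (3/2)t^2 - 6t + C


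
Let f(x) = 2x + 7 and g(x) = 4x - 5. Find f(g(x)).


Substitute g(x) into f:
f(g(x)) = 2*(4x - 5) + 7
Expand and combine: 8x - 3


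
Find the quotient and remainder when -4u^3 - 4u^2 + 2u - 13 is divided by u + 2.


(-4u^3 - 4u^2 + 2u - 13) / (u + 2)
Step 1: -4u^2 * (u + 2) = -4u^3 - 8u^2; subtract.
Step 2: 4u * (u + 2) = 4u^2 + 8u; subtract.
Step 3: -6 * (u + 2) = -6u - 12; subtract.
Quotient: -4u^2 + 4u - 6, Remainder: -1


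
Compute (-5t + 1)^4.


Expand (-5t + 1)^4 by repeated multiplication:
  (-5t + 1)^2 = 25t^2 - 10t + 1
  (-5t + 1)^3 = -125t^3 + 75t^2 - 15t + 1
= 625t^4 - 500t^3 + 150t^2 - 20t + 1


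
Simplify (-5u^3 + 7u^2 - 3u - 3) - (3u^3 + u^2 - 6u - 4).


Distribute the minus sign:
  (-5u^3 + 7u^2 - 3u - 3)
- (3u^3 + u^2 - 6u - 4)
Negate second polynomial: -3u^3 - u^2 + 6u + 4
Add: -8u^3 + 6u^2 + 3u + 1


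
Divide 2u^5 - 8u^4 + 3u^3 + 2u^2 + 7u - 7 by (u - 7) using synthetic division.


Synthetic division with c = 7. Coefficients: 2, -8, 3, 2, 7, -7
Bring down 2.
  2 * 7 = 14; 14 - 8 = 6
  6 * 7 = 42; 42 + 3 = 45
  45 * 7 = 315; 315 + 2 = 317
  317 * 7 = 2219; 2219 + 7 = 2226
  2226 * 7 = 15582; 15582 - 7 = 15575
Quotient: 2u^4 + 6u^3 + 45u^2 + 317u + 2226, Remainder: 15575


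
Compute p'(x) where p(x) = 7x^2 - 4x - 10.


Apply the power rule term by term:
  d/dx(7x^2) = 14x
  d/dx(-4x) = -4
  d/dx(-10) = 0
p'(x) = 14x - 4


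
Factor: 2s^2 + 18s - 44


Roots satisfy r1 + r2 = -b/a = -9 and r1*r2 = c/a = -22.
So r1 = -11, r2 = 2.
2s^2 + 18s - 44 = 2(s - r1)(s - r2) = 2(s + 11)(s - 2)


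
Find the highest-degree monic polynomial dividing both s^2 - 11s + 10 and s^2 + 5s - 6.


Factor each:
  s^2 - 11s + 10 = (s - 1)(s - 10)
  s^2 + 5s - 6 = (s - 1)(s + 6)
Common monic factor: s - 1


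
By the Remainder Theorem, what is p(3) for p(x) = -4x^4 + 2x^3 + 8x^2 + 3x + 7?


By the Remainder Theorem, the remainder equals p(3):
  -4*(3)^4 = -324
  2*(3)^3 = 54
  8*(3)^2 = 72
  3*(3)^1 = 9
  constant: 7
Sum: -324 + 54 + 72 + 9 + 7 = -182


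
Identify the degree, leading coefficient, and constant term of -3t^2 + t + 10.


Highest power of t is 2, with coefficient -3. Constant term is 10.
Degree = 2, leading coefficient = -3, constant term = 10


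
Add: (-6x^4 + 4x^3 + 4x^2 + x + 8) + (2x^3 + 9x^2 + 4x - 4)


Align terms by degree and add:
  -6x^4 + 4x^3 + 4x^2 + x + 8
+ 2x^3 + 9x^2 + 4x - 4
= -6x^4 + 6x^3 + 13x^2 + 5x + 4


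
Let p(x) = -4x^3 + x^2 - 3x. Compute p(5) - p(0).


p(5) = -490
p(0) = 0
p(5) - p(0) = -490 = -490


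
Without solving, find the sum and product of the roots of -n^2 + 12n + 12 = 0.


For an^2+bn+c=0: sum = -b/a, product = c/a.
a=-1, b=12, c=12
Sum = -(12)/-1 = 12
Product = (12)/-1 = -12


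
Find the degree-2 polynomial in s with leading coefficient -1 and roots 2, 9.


p(s) = -(s - 2)(s - 9)
Expand: -s^2 + 11s - 18


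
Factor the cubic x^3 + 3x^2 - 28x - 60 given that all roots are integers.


Try integer roots (divisors of -60). x=5: p(5)=0.
Divide out (x - 5): quotient is x^2 + 8x + 12.
Factor the quadratic: (x + 6)(x + 2)
Result: (x - 5)(x + 6)(x + 2)


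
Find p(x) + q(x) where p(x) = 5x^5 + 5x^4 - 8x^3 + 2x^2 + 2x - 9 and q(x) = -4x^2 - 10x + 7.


Align terms by degree and add:
  5x^5 + 5x^4 - 8x^3 + 2x^2 + 2x - 9
  -4x^2 - 10x + 7
= 5x^5 + 5x^4 - 8x^3 - 2x^2 - 8x - 2


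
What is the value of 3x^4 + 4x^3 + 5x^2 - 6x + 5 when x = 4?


Using direct substitution:
  3 * (4)^4 = 768
  4 * (4)^3 = 256
  5 * (4)^2 = 80
  -6 * (4)^1 = -24
  constant: 5
Sum = 768 + 256 + 80 - 24 + 5 = 1085


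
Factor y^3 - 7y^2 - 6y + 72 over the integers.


Try integer roots (divisors of 72). y=-3: p(-3)=0.
Divide out (y + 3): quotient is y^2 - 10y + 24.
Factor the quadratic: (y - 6)(y - 4)
Result: (y + 3)(y - 6)(y - 4)


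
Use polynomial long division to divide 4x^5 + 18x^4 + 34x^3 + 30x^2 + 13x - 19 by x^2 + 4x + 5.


(4x^5 + 18x^4 + 34x^3 + 30x^2 + 13x - 19) / (x^2 + 4x + 5)
Step 1: 4x^3 * (x^2 + 4x + 5) = 4x^5 + 16x^4 + 20x^3; subtract.
Step 2: 2x^2 * (x^2 + 4x + 5) = 2x^4 + 8x^3 + 10x^2; subtract.
Step 3: 6x * (x^2 + 4x + 5) = 6x^3 + 24x^2 + 30x; subtract.
Step 4: -4 * (x^2 + 4x + 5) = -4x^2 - 16x - 20; subtract.
Quotient: 4x^3 + 2x^2 + 6x - 4, Remainder: -x + 1


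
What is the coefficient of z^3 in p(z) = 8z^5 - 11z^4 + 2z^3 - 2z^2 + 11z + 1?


Read off the coefficient of z^3: 2


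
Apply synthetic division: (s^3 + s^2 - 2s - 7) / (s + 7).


Synthetic division with c = -7. Coefficients: 1, 1, -2, -7
Bring down 1.
  1 * -7 = -7; -7 + 1 = -6
  -6 * -7 = 42; 42 - 2 = 40
  40 * -7 = -280; -280 - 7 = -287
Quotient: s^2 - 6s + 40, Remainder: -287


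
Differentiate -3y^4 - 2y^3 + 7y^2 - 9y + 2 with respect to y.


Apply the power rule term by term:
  d/dy(-3y^4) = -12y^3
  d/dy(-2y^3) = -6y^2
  d/dy(7y^2) = 14y
  d/dy(-9y) = -9
  d/dy(2) = 0
p'(y) = -12y^3 - 6y^2 + 14y - 9


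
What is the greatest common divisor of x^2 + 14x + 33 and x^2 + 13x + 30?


Factor each:
  x^2 + 14x + 33 = (x + 3)(x + 11)
  x^2 + 13x + 30 = (x + 3)(x + 10)
Common monic factor: x + 3


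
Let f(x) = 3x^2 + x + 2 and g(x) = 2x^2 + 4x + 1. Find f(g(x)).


Substitute g(x) into f:
f(g(x)) = 3*(2x^2 + 4x + 1)^2 + 1*(2x^2 + 4x + 1) + 2
(2x^2 + 4x + 1)^2 = 4x^4 + 16x^3 + 20x^2 + 8x + 1
Expand and combine: 12x^4 + 48x^3 + 62x^2 + 28x + 6


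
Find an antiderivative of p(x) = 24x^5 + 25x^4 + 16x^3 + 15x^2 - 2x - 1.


Reverse power rule on each term:
  ∫ 24x^5 dx = 4x^6
  ∫ 25x^4 dx = 5x^5
  ∫ 16x^3 dx = 4x^4
  ∫ 15x^2 dx = 5x^3
  ∫ -2x dx = -x^2
  ∫ -1 dx = -x
F(x) = 4x^6 + 5x^5 + 4x^4 + 5x^3 - x^2 - x + C


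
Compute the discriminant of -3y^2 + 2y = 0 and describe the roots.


D = b^2 - 4ac = (2)^2 - 4(-3)(0) = 4 = 4
Since D > 0: two distinct rational roots


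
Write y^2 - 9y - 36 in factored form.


Roots satisfy r1 + r2 = -b/a = 9 and r1*r2 = c/a = -36.
So r1 = -3, r2 = 12.
y^2 - 9y - 36 = (y - r1)(y - r2) = (y + 3)(y - 12)


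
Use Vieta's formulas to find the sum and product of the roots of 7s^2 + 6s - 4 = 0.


For as^2+bs+c=0: sum = -b/a, product = c/a.
a=7, b=6, c=-4
Sum = -(6)/7 = -6/7
Product = (-4)/7 = -4/7


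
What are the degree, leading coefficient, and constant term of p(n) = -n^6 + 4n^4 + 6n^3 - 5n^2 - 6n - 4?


Highest power of n is 6, with coefficient -1. Constant term is -4.
Degree = 6, leading coefficient = -1, constant term = -4


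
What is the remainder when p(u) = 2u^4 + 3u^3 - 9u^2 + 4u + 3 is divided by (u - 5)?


By the Remainder Theorem, the remainder equals p(5):
  2*(5)^4 = 1250
  3*(5)^3 = 375
  -9*(5)^2 = -225
  4*(5)^1 = 20
  constant: 3
Sum: 1250 + 375 - 225 + 20 + 3 = 1423


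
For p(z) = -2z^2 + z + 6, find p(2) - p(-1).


p(2) = 0
p(-1) = 3
p(2) - p(-1) = 0 - 3 = -3


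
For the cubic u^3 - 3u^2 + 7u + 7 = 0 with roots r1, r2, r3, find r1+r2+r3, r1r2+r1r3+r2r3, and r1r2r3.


Monic cubic u^3+bu^2+cu+d=0: sum=-b, pairwise sum=c, product=-d.
b=-3, c=7, d=7
r1+r2+r3 = 3
r1r2+r1r3+r2r3 = 7
r1r2r3 = -7


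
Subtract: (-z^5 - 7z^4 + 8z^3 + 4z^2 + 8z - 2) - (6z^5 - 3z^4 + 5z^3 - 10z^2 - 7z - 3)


Distribute the minus sign:
  (-z^5 - 7z^4 + 8z^3 + 4z^2 + 8z - 2)
- (6z^5 - 3z^4 + 5z^3 - 10z^2 - 7z - 3)
Negate second polynomial: -6z^5 + 3z^4 - 5z^3 + 10z^2 + 7z + 3
Add: -7z^5 - 4z^4 + 3z^3 + 14z^2 + 15z + 1


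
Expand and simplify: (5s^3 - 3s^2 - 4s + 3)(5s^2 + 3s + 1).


Distribute each term of the first polynomial:
  (5s^3)(5s^2 + 3s + 1) = 25s^5 + 15s^4 + 5s^3
  (-3s^2)(5s^2 + 3s + 1) = -15s^4 - 9s^3 - 3s^2
  (-4s)(5s^2 + 3s + 1) = -20s^3 - 12s^2 - 4s
  (3)(5s^2 + 3s + 1) = 15s^2 + 9s + 3
Sum: 25s^5 - 24s^3 + 5s + 3


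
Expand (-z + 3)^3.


Expand (-z + 3)^3 by repeated multiplication:
  (-z + 3)^2 = z^2 - 6z + 9
= -z^3 + 9z^2 - 27z + 27


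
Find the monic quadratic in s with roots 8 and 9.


p(s) = (s - 8)(s - 9)
Expand: s^2 - 17s + 72


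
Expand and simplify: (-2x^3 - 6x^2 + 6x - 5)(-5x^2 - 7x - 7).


Distribute each term of the first polynomial:
  (-2x^3)(-5x^2 - 7x - 7) = 10x^5 + 14x^4 + 14x^3
  (-6x^2)(-5x^2 - 7x - 7) = 30x^4 + 42x^3 + 42x^2
  (6x)(-5x^2 - 7x - 7) = -30x^3 - 42x^2 - 42x
  (-5)(-5x^2 - 7x - 7) = 25x^2 + 35x + 35
Sum: 10x^5 + 44x^4 + 26x^3 + 25x^2 - 7x + 35


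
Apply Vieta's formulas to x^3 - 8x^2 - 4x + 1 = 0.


Monic cubic x^3+bx^2+cx+d=0: sum=-b, pairwise sum=c, product=-d.
b=-8, c=-4, d=1
r1+r2+r3 = 8
r1r2+r1r3+r2r3 = -4
r1r2r3 = -1


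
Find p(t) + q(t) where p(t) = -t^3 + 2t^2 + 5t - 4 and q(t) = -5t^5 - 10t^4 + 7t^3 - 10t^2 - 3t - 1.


Align terms by degree and add:
  -t^3 + 2t^2 + 5t - 4
  -5t^5 - 10t^4 + 7t^3 - 10t^2 - 3t - 1
= -5t^5 - 10t^4 + 6t^3 - 8t^2 + 2t - 5


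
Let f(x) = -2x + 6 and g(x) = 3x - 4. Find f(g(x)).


Substitute g(x) into f:
f(g(x)) = -2*(3x - 4) + 6
Expand and combine: -6x + 14


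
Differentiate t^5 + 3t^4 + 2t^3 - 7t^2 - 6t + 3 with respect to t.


Apply the power rule term by term:
  d/dt(t^5) = 5t^4
  d/dt(3t^4) = 12t^3
  d/dt(2t^3) = 6t^2
  d/dt(-7t^2) = -14t
  d/dt(-6t) = -6
  d/dt(3) = 0
p'(t) = 5t^4 + 12t^3 + 6t^2 - 14t - 6


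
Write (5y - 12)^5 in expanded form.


Expand (5y - 12)^5 by repeated multiplication:
  (5y - 12)^2 = 25y^2 - 120y + 144
  (5y - 12)^3 = 125y^3 - 900y^2 + 2160y - 1728
  (5y - 12)^4 = 625y^4 - 6000y^3 + 21600y^2 - 34560y + 20736
= 3125y^5 - 37500y^4 + 180000y^3 - 432000y^2 + 518400y - 248832


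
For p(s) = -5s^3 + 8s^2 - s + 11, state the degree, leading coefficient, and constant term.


Highest power of s is 3, with coefficient -5. Constant term is 11.
Degree = 3, leading coefficient = -5, constant term = 11


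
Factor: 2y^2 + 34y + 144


Roots satisfy r1 + r2 = -b/a = -17 and r1*r2 = c/a = 72.
So r1 = -8, r2 = -9.
2y^2 + 34y + 144 = 2(y - r1)(y - r2) = 2(y + 8)(y + 9)


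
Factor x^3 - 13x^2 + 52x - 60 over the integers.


Try integer roots (divisors of -60). x=6: p(6)=0.
Divide out (x - 6): quotient is x^2 - 7x + 10.
Factor the quadratic: (x - 5)(x - 2)
Result: (x - 6)(x - 5)(x - 2)


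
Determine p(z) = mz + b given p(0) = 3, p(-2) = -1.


p(z) = mz + b. Using p(0)=3, p(-2)=-1:
m = (3 + 1)/(0 + 2) = 4/2 = 2
b = 3 - m*(0) = 3 = 3
p(z) = 2z + 3


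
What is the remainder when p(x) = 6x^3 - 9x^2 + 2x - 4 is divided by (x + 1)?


By the Remainder Theorem, the remainder equals p(-1):
  6*(-1)^3 = -6
  -9*(-1)^2 = -9
  2*(-1)^1 = -2
  constant: -4
Sum: -6 - 9 - 2 - 4 = -21


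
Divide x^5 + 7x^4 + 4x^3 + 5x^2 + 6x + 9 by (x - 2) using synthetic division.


Synthetic division with c = 2. Coefficients: 1, 7, 4, 5, 6, 9
Bring down 1.
  1 * 2 = 2; 2 + 7 = 9
  9 * 2 = 18; 18 + 4 = 22
  22 * 2 = 44; 44 + 5 = 49
  49 * 2 = 98; 98 + 6 = 104
  104 * 2 = 208; 208 + 9 = 217
Quotient: x^4 + 9x^3 + 22x^2 + 49x + 104, Remainder: 217


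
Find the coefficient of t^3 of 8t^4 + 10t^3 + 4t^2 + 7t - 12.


Read off the coefficient of t^3: 10


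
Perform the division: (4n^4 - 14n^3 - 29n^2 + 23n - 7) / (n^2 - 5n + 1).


(4n^4 - 14n^3 - 29n^2 + 23n - 7) / (n^2 - 5n + 1)
Step 1: 4n^2 * (n^2 - 5n + 1) = 4n^4 - 20n^3 + 4n^2; subtract.
Step 2: 6n * (n^2 - 5n + 1) = 6n^3 - 30n^2 + 6n; subtract.
Step 3: -3 * (n^2 - 5n + 1) = -3n^2 + 15n - 3; subtract.
Quotient: 4n^2 + 6n - 3, Remainder: 2n - 4


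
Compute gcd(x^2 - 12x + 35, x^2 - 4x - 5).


Factor each:
  x^2 - 12x + 35 = (x - 5)(x - 7)
  x^2 - 4x - 5 = (x - 5)(x + 1)
Common monic factor: x - 5


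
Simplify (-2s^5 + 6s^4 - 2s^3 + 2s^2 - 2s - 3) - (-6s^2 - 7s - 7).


Distribute the minus sign:
  (-2s^5 + 6s^4 - 2s^3 + 2s^2 - 2s - 3)
- (-6s^2 - 7s - 7)
Negate second polynomial: 6s^2 + 7s + 7
Add: -2s^5 + 6s^4 - 2s^3 + 8s^2 + 5s + 4


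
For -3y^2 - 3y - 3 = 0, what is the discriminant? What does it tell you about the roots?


D = b^2 - 4ac = (-3)^2 - 4(-3)(-3) = 9 - 36 = -27
Since D < 0: two complex conjugate roots (no real roots)


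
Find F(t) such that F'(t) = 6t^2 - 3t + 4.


Reverse power rule on each term:
  ∫ 6t^2 dt = 2t^3
  ∫ -3t dt = -(3/2)t^2
  ∫ 4 dt = 4t
F(t) = 2t^3 - (3/2)t^2 + 4t + C


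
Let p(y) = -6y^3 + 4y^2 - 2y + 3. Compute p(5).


Using direct substitution:
  -6 * (5)^3 = -750
  4 * (5)^2 = 100
  -2 * (5)^1 = -10
  constant: 3
Sum = -750 + 100 - 10 + 3 = -657


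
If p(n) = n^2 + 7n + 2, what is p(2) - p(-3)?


p(2) = 20
p(-3) = -10
p(2) - p(-3) = 20 + 10 = 30


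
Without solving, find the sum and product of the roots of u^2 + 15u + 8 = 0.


For au^2+bu+c=0: sum = -b/a, product = c/a.
a=1, b=15, c=8
Sum = -(15)/1 = -15
Product = (8)/1 = 8


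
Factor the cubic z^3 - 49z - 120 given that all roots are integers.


Try integer roots (divisors of -120). z=-5: p(-5)=0.
Divide out (z + 5): quotient is z^2 - 5z - 24.
Factor the quadratic: (z + 3)(z - 8)
Result: (z + 5)(z + 3)(z - 8)


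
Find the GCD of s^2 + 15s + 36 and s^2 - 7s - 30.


Factor each:
  s^2 + 15s + 36 = (s + 3)(s + 12)
  s^2 - 7s - 30 = (s + 3)(s - 10)
Common monic factor: s + 3


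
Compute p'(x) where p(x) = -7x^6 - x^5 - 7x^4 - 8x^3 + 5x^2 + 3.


Apply the power rule term by term:
  d/dx(-7x^6) = -42x^5
  d/dx(-x^5) = -5x^4
  d/dx(-7x^4) = -28x^3
  d/dx(-8x^3) = -24x^2
  d/dx(5x^2) = 10x
  d/dx(3) = 0
p'(x) = -42x^5 - 5x^4 - 28x^3 - 24x^2 + 10x


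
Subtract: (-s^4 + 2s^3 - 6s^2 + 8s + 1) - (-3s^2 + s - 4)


Distribute the minus sign:
  (-s^4 + 2s^3 - 6s^2 + 8s + 1)
- (-3s^2 + s - 4)
Negate second polynomial: 3s^2 - s + 4
Add: -s^4 + 2s^3 - 3s^2 + 7s + 5


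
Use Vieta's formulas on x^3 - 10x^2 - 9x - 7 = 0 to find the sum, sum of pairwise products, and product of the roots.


Monic cubic x^3+bx^2+cx+d=0: sum=-b, pairwise sum=c, product=-d.
b=-10, c=-9, d=-7
r1+r2+r3 = 10
r1r2+r1r3+r2r3 = -9
r1r2r3 = 7


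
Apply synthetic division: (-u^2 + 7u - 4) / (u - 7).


Synthetic division with c = 7. Coefficients: -1, 7, -4
Bring down -1.
  -1 * 7 = -7; -7 + 7 = 0
  0 * 7 = 0; 0 - 4 = -4
Quotient: -u, Remainder: -4


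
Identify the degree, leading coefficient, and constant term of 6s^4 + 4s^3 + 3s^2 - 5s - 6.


Highest power of s is 4, with coefficient 6. Constant term is -6.
Degree = 4, leading coefficient = 6, constant term = -6


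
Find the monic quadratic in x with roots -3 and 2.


p(x) = (x + 3)(x - 2)
Expand: x^2 + x - 6


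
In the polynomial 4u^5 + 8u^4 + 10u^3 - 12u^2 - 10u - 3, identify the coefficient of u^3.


Read off the coefficient of u^3: 10


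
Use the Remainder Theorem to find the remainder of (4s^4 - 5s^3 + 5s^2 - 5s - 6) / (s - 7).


By the Remainder Theorem, the remainder equals p(7):
  4*(7)^4 = 9604
  -5*(7)^3 = -1715
  5*(7)^2 = 245
  -5*(7)^1 = -35
  constant: -6
Sum: 9604 - 1715 + 245 - 35 - 6 = 8093


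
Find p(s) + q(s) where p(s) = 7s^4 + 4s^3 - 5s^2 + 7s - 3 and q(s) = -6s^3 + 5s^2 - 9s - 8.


Align terms by degree and add:
  7s^4 + 4s^3 - 5s^2 + 7s - 3
  -6s^3 + 5s^2 - 9s - 8
= 7s^4 - 2s^3 - 2s - 11


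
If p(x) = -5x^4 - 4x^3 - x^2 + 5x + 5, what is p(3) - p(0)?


p(3) = -502
p(0) = 5
p(3) - p(0) = -502 - 5 = -507


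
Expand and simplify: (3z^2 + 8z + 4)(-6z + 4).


Distribute each term of the first polynomial:
  (3z^2)(-6z + 4) = -18z^3 + 12z^2
  (8z)(-6z + 4) = -48z^2 + 32z
  (4)(-6z + 4) = -24z + 16
Sum: -18z^3 - 36z^2 + 8z + 16


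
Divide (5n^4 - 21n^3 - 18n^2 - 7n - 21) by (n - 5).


(5n^4 - 21n^3 - 18n^2 - 7n - 21) / (n - 5)
Step 1: 5n^3 * (n - 5) = 5n^4 - 25n^3; subtract.
Step 2: 4n^2 * (n - 5) = 4n^3 - 20n^2; subtract.
Step 3: 2n * (n - 5) = 2n^2 - 10n; subtract.
Step 4: 3 * (n - 5) = 3n - 15; subtract.
Quotient: 5n^3 + 4n^2 + 2n + 3, Remainder: -6


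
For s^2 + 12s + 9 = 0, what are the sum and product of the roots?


For as^2+bs+c=0: sum = -b/a, product = c/a.
a=1, b=12, c=9
Sum = -(12)/1 = -12
Product = (9)/1 = 9


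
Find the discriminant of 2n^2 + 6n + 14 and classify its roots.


D = b^2 - 4ac = (6)^2 - 4(2)(14) = 36 - 112 = -76
Since D < 0: two complex conjugate roots (no real roots)


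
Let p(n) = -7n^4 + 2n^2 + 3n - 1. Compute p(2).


Using direct substitution:
  -7 * (2)^4 = -112
  0 * (2)^3 = 0
  2 * (2)^2 = 8
  3 * (2)^1 = 6
  constant: -1
Sum = -112 + 0 + 8 + 6 - 1 = -99


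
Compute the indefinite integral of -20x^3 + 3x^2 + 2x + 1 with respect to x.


Reverse power rule on each term:
  ∫ -20x^3 dx = -5x^4
  ∫ 3x^2 dx = x^3
  ∫ 2x dx = x^2
  ∫ 1 dx = x
F(x) = -5x^4 + x^3 + x^2 + x + C


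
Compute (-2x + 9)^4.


Expand (-2x + 9)^4 by repeated multiplication:
  (-2x + 9)^2 = 4x^2 - 36x + 81
  (-2x + 9)^3 = -8x^3 + 108x^2 - 486x + 729
= 16x^4 - 288x^3 + 1944x^2 - 5832x + 6561


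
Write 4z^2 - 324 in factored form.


Roots satisfy r1 + r2 = -b/a = 0 and r1*r2 = c/a = -81.
So r1 = 9, r2 = -9.
4z^2 - 324 = 4(z - r1)(z - r2) = 4(z - 9)(z + 9)


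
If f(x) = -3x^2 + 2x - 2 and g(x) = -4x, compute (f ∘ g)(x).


Substitute g(x) into f:
f(g(x)) = -3*(-4x)^2 + 2*(-4x) + (-2)
(-4x)^2 = 16x^2
Expand and combine: -48x^2 - 8x - 2


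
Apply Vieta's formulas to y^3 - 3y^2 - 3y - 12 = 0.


Monic cubic y^3+by^2+cy+d=0: sum=-b, pairwise sum=c, product=-d.
b=-3, c=-3, d=-12
r1+r2+r3 = 3
r1r2+r1r3+r2r3 = -3
r1r2r3 = 12


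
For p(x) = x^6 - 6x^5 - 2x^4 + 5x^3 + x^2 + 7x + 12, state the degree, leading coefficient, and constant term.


Highest power of x is 6, with coefficient 1. Constant term is 12.
Degree = 6, leading coefficient = 1, constant term = 12


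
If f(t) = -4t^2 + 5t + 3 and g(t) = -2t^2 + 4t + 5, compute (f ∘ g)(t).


Substitute g(t) into f:
f(g(t)) = -4*(-2t^2 + 4t + 5)^2 + 5*(-2t^2 + 4t + 5) + 3
(-2t^2 + 4t + 5)^2 = 4t^4 - 16t^3 - 4t^2 + 40t + 25
Expand and combine: -16t^4 + 64t^3 + 6t^2 - 140t - 72


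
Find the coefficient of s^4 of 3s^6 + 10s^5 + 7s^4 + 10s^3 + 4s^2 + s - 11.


Read off the coefficient of s^4: 7


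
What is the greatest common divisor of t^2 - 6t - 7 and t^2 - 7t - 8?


Factor each:
  t^2 - 6t - 7 = (t + 1)(t - 7)
  t^2 - 7t - 8 = (t + 1)(t - 8)
Common monic factor: t + 1


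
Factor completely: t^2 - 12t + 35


Roots satisfy r1 + r2 = -b/a = 12 and r1*r2 = c/a = 35.
So r1 = 5, r2 = 7.
t^2 - 12t + 35 = (t - r1)(t - r2) = (t - 5)(t - 7)


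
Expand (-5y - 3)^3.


Expand (-5y - 3)^3 by repeated multiplication:
  (-5y - 3)^2 = 25y^2 + 30y + 9
= -125y^3 - 225y^2 - 135y - 27


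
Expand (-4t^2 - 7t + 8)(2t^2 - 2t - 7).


Distribute each term of the first polynomial:
  (-4t^2)(2t^2 - 2t - 7) = -8t^4 + 8t^3 + 28t^2
  (-7t)(2t^2 - 2t - 7) = -14t^3 + 14t^2 + 49t
  (8)(2t^2 - 2t - 7) = 16t^2 - 16t - 56
Sum: -8t^4 - 6t^3 + 58t^2 + 33t - 56


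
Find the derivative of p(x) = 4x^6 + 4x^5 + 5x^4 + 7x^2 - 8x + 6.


Apply the power rule term by term:
  d/dx(4x^6) = 24x^5
  d/dx(4x^5) = 20x^4
  d/dx(5x^4) = 20x^3
  d/dx(7x^2) = 14x
  d/dx(-8x) = -8
  d/dx(6) = 0
p'(x) = 24x^5 + 20x^4 + 20x^3 + 14x - 8


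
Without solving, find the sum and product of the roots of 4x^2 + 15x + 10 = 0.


For ax^2+bx+c=0: sum = -b/a, product = c/a.
a=4, b=15, c=10
Sum = -(15)/4 = -15/4
Product = (10)/4 = 5/2


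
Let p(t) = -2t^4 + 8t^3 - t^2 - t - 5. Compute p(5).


Using direct substitution:
  -2 * (5)^4 = -1250
  8 * (5)^3 = 1000
  -1 * (5)^2 = -25
  -1 * (5)^1 = -5
  constant: -5
Sum = -1250 + 1000 - 25 - 5 - 5 = -285


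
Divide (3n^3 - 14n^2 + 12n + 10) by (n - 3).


(3n^3 - 14n^2 + 12n + 10) / (n - 3)
Step 1: 3n^2 * (n - 3) = 3n^3 - 9n^2; subtract.
Step 2: -5n * (n - 3) = -5n^2 + 15n; subtract.
Step 3: -3 * (n - 3) = -3n + 9; subtract.
Quotient: 3n^2 - 5n - 3, Remainder: 1


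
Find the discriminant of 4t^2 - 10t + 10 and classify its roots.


D = b^2 - 4ac = (-10)^2 - 4(4)(10) = 100 - 160 = -60
Since D < 0: two complex conjugate roots (no real roots)


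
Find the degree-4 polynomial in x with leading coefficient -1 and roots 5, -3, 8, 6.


p(x) = -(x - 5)(x + 3)(x - 8)(x - 6)
Expand: -x^4 + 16x^3 - 61x^2 - 114x + 720


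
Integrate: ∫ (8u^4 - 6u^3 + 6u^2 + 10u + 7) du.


Reverse power rule on each term:
  ∫ 8u^4 du = (8/5)u^5
  ∫ -6u^3 du = -(3/2)u^4
  ∫ 6u^2 du = 2u^3
  ∫ 10u du = 5u^2
  ∫ 7 du = 7u
F(u) = (8/5)u^5 - (3/2)u^4 + 2u^3 + 5u^2 + 7u + C


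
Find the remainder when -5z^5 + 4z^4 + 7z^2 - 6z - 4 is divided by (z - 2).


By the Remainder Theorem, the remainder equals p(2):
  -5*(2)^5 = -160
  4*(2)^4 = 64
  0*(2)^3 = 0
  7*(2)^2 = 28
  -6*(2)^1 = -12
  constant: -4
Sum: -160 + 64 + 0 + 28 - 12 - 4 = -84


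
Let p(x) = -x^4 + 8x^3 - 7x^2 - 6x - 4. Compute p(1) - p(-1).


p(1) = -10
p(-1) = -14
p(1) - p(-1) = -10 + 14 = 4


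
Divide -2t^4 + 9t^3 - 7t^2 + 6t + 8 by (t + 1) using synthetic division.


Synthetic division with c = -1. Coefficients: -2, 9, -7, 6, 8
Bring down -2.
  -2 * -1 = 2; 2 + 9 = 11
  11 * -1 = -11; -11 - 7 = -18
  -18 * -1 = 18; 18 + 6 = 24
  24 * -1 = -24; -24 + 8 = -16
Quotient: -2t^3 + 11t^2 - 18t + 24, Remainder: -16


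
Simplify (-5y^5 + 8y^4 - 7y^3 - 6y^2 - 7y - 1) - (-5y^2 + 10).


Distribute the minus sign:
  (-5y^5 + 8y^4 - 7y^3 - 6y^2 - 7y - 1)
- (-5y^2 + 10)
Negate second polynomial: 5y^2 - 10
Add: -5y^5 + 8y^4 - 7y^3 - y^2 - 7y - 11


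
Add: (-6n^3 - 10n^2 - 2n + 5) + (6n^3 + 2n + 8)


Align terms by degree and add:
  -6n^3 - 10n^2 - 2n + 5
+ 6n^3 + 2n + 8
= -10n^2 + 13


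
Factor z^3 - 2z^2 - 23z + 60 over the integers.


Try integer roots (divisors of 60). z=3: p(3)=0.
Divide out (z - 3): quotient is z^2 + z - 20.
Factor the quadratic: (z + 5)(z - 4)
Result: (z - 3)(z + 5)(z - 4)


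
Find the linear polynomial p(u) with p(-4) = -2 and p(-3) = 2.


p(u) = mu + b. Using p(-4)=-2, p(-3)=2:
m = (-2 - 2)/(-4 + 3) = -4/-1 = 4
b = -2 - m*(-4) = -2 + 16 = 14
p(u) = 4u + 14


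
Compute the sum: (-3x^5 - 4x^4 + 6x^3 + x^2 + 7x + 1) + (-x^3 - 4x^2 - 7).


Align terms by degree and add:
  -3x^5 - 4x^4 + 6x^3 + x^2 + 7x + 1
  -x^3 - 4x^2 - 7
= -3x^5 - 4x^4 + 5x^3 - 3x^2 + 7x - 6


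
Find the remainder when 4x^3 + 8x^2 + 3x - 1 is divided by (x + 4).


By the Remainder Theorem, the remainder equals p(-4):
  4*(-4)^3 = -256
  8*(-4)^2 = 128
  3*(-4)^1 = -12
  constant: -1
Sum: -256 + 128 - 12 - 1 = -141


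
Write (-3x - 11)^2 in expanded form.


Expand (-3x - 11)^2 by repeated multiplication:
= 9x^2 + 66x + 121


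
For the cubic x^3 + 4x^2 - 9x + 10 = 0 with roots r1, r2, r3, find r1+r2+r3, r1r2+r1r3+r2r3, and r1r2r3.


Monic cubic x^3+bx^2+cx+d=0: sum=-b, pairwise sum=c, product=-d.
b=4, c=-9, d=10
r1+r2+r3 = -4
r1r2+r1r3+r2r3 = -9
r1r2r3 = -10


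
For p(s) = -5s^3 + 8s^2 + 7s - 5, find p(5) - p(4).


p(5) = -395
p(4) = -169
p(5) - p(4) = -395 + 169 = -226


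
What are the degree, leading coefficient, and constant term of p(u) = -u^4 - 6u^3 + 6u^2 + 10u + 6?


Highest power of u is 4, with coefficient -1. Constant term is 6.
Degree = 4, leading coefficient = -1, constant term = 6


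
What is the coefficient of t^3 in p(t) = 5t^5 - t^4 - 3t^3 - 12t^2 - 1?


Read off the coefficient of t^3: -3


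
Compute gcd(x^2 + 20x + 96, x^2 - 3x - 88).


Factor each:
  x^2 + 20x + 96 = (x + 8)(x + 12)
  x^2 - 3x - 88 = (x + 8)(x - 11)
Common monic factor: x + 8


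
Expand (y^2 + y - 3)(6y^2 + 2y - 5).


Distribute each term of the first polynomial:
  (y^2)(6y^2 + 2y - 5) = 6y^4 + 2y^3 - 5y^2
  (y)(6y^2 + 2y - 5) = 6y^3 + 2y^2 - 5y
  (-3)(6y^2 + 2y - 5) = -18y^2 - 6y + 15
Sum: 6y^4 + 8y^3 - 21y^2 - 11y + 15


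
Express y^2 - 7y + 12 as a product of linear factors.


Roots satisfy r1 + r2 = -b/a = 7 and r1*r2 = c/a = 12.
So r1 = 3, r2 = 4.
y^2 - 7y + 12 = (y - r1)(y - r2) = (y - 3)(y - 4)


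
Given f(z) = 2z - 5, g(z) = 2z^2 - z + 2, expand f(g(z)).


Substitute g(z) into f:
f(g(z)) = 2*(2z^2 - z + 2) + (-5)
Expand and combine: 4z^2 - 2z - 1


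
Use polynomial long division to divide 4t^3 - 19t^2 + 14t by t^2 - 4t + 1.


(4t^3 - 19t^2 + 14t) / (t^2 - 4t + 1)
Step 1: 4t * (t^2 - 4t + 1) = 4t^3 - 16t^2 + 4t; subtract.
Step 2: -3 * (t^2 - 4t + 1) = -3t^2 + 12t - 3; subtract.
Quotient: 4t - 3, Remainder: -2t + 3


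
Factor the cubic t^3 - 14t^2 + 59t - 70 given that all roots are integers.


Try integer roots (divisors of -70). t=7: p(7)=0.
Divide out (t - 7): quotient is t^2 - 7t + 10.
Factor the quadratic: (t - 2)(t - 5)
Result: (t - 7)(t - 2)(t - 5)


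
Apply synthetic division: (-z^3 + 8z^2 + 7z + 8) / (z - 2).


Synthetic division with c = 2. Coefficients: -1, 8, 7, 8
Bring down -1.
  -1 * 2 = -2; -2 + 8 = 6
  6 * 2 = 12; 12 + 7 = 19
  19 * 2 = 38; 38 + 8 = 46
Quotient: -z^2 + 6z + 19, Remainder: 46


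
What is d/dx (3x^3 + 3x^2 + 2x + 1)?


Apply the power rule term by term:
  d/dx(3x^3) = 9x^2
  d/dx(3x^2) = 6x
  d/dx(2x) = 2
  d/dx(1) = 0
p'(x) = 9x^2 + 6x + 2


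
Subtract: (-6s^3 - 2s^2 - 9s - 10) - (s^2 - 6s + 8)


Distribute the minus sign:
  (-6s^3 - 2s^2 - 9s - 10)
- (s^2 - 6s + 8)
Negate second polynomial: -s^2 + 6s - 8
Add: -6s^3 - 3s^2 - 3s - 18


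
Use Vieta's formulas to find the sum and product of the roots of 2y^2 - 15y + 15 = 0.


For ay^2+by+c=0: sum = -b/a, product = c/a.
a=2, b=-15, c=15
Sum = -(-15)/2 = 15/2
Product = (15)/2 = 15/2


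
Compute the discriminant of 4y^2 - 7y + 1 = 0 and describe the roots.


D = b^2 - 4ac = (-7)^2 - 4(4)(1) = 49 - 16 = 33
Since D > 0: two distinct irrational roots


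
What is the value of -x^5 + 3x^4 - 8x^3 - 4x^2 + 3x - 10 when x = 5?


Using direct substitution:
  -1 * (5)^5 = -3125
  3 * (5)^4 = 1875
  -8 * (5)^3 = -1000
  -4 * (5)^2 = -100
  3 * (5)^1 = 15
  constant: -10
Sum = -3125 + 1875 - 1000 - 100 + 15 - 10 = -2345


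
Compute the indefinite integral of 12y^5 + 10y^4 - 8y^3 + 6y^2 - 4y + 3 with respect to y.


Reverse power rule on each term:
  ∫ 12y^5 dy = 2y^6
  ∫ 10y^4 dy = 2y^5
  ∫ -8y^3 dy = -2y^4
  ∫ 6y^2 dy = 2y^3
  ∫ -4y dy = -2y^2
  ∫ 3 dy = 3y
F(y) = 2y^6 + 2y^5 - 2y^4 + 2y^3 - 2y^2 + 3y + C


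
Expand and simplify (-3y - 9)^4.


Expand (-3y - 9)^4 by repeated multiplication:
  (-3y - 9)^2 = 9y^2 + 54y + 81
  (-3y - 9)^3 = -27y^3 - 243y^2 - 729y - 729
= 81y^4 + 972y^3 + 4374y^2 + 8748y + 6561


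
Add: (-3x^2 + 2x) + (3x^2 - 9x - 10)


Align terms by degree and add:
  -3x^2 + 2x
+ 3x^2 - 9x - 10
= -7x - 10


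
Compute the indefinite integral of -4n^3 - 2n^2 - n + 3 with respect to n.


Reverse power rule on each term:
  ∫ -4n^3 dn = -n^4
  ∫ -2n^2 dn = -(2/3)n^3
  ∫ -n dn = -(1/2)n^2
  ∫ 3 dn = 3n
F(n) = -n^4 - (2/3)n^3 - (1/2)n^2 + 3n + C


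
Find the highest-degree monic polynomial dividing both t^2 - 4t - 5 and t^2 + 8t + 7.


Factor each:
  t^2 - 4t - 5 = (t + 1)(t - 5)
  t^2 + 8t + 7 = (t + 1)(t + 7)
Common monic factor: t + 1


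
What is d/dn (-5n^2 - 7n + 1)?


Apply the power rule term by term:
  d/dn(-5n^2) = -10n
  d/dn(-7n) = -7
  d/dn(1) = 0
p'(n) = -10n - 7


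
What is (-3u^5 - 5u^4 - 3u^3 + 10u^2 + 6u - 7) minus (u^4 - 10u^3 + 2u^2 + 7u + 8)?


Distribute the minus sign:
  (-3u^5 - 5u^4 - 3u^3 + 10u^2 + 6u - 7)
- (u^4 - 10u^3 + 2u^2 + 7u + 8)
Negate second polynomial: -u^4 + 10u^3 - 2u^2 - 7u - 8
Add: -3u^5 - 6u^4 + 7u^3 + 8u^2 - u - 15


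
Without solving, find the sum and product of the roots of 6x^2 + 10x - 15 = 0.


For ax^2+bx+c=0: sum = -b/a, product = c/a.
a=6, b=10, c=-15
Sum = -(10)/6 = -5/3
Product = (-15)/6 = -5/2


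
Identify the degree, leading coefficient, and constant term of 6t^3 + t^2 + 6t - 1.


Highest power of t is 3, with coefficient 6. Constant term is -1.
Degree = 3, leading coefficient = 6, constant term = -1


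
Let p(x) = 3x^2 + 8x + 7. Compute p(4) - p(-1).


p(4) = 87
p(-1) = 2
p(4) - p(-1) = 87 - 2 = 85


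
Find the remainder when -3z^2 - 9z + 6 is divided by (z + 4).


By the Remainder Theorem, the remainder equals p(-4):
  -3*(-4)^2 = -48
  -9*(-4)^1 = 36
  constant: 6
Sum: -48 + 36 + 6 = -6


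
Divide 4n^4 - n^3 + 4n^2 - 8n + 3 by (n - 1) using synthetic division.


Synthetic division with c = 1. Coefficients: 4, -1, 4, -8, 3
Bring down 4.
  4 * 1 = 4; 4 - 1 = 3
  3 * 1 = 3; 3 + 4 = 7
  7 * 1 = 7; 7 - 8 = -1
  -1 * 1 = -1; -1 + 3 = 2
Quotient: 4n^3 + 3n^2 + 7n - 1, Remainder: 2


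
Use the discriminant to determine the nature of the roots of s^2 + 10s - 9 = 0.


D = b^2 - 4ac = (10)^2 - 4(1)(-9) = 100 + 36 = 136
Since D > 0: two distinct irrational roots


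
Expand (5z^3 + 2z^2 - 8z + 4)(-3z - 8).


Distribute each term of the first polynomial:
  (5z^3)(-3z - 8) = -15z^4 - 40z^3
  (2z^2)(-3z - 8) = -6z^3 - 16z^2
  (-8z)(-3z - 8) = 24z^2 + 64z
  (4)(-3z - 8) = -12z - 32
Sum: -15z^4 - 46z^3 + 8z^2 + 52z - 32


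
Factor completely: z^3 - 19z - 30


Try integer roots (divisors of -30). z=5: p(5)=0.
Divide out (z - 5): quotient is z^2 + 5z + 6.
Factor the quadratic: (z + 3)(z + 2)
Result: (z - 5)(z + 3)(z + 2)


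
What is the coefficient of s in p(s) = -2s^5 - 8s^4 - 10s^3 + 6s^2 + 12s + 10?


Read off the coefficient of s: 12


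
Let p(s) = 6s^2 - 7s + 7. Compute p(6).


Using direct substitution:
  6 * (6)^2 = 216
  -7 * (6)^1 = -42
  constant: 7
Sum = 216 - 42 + 7 = 181


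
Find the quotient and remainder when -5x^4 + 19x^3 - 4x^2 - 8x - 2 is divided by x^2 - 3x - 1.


(-5x^4 + 19x^3 - 4x^2 - 8x - 2) / (x^2 - 3x - 1)
Step 1: -5x^2 * (x^2 - 3x - 1) = -5x^4 + 15x^3 + 5x^2; subtract.
Step 2: 4x * (x^2 - 3x - 1) = 4x^3 - 12x^2 - 4x; subtract.
Step 3: 3 * (x^2 - 3x - 1) = 3x^2 - 9x - 3; subtract.
Quotient: -5x^2 + 4x + 3, Remainder: 5x + 1
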